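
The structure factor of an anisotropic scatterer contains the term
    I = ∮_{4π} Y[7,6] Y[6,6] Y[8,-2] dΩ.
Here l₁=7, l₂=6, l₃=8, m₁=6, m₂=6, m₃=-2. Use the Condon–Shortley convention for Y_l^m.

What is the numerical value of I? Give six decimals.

0.000000

6 + 6 − 2 = 10 ≠ 0: azimuthal integral kills it; I = 0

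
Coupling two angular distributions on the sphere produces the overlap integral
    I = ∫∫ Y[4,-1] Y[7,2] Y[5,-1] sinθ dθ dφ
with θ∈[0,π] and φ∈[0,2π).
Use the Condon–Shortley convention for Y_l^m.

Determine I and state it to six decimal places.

0.139430

Checks pass: Σm=0; 16 even; l₃=5∈[3,11].
(2·4+1)(2·7+1)(2·5+1) = 1485
Δ: 6! 2! 8! / 17! → 1/6126120
sum: t=2:+1/69120 t=3:−1/20736 t=4:+1/69120 = -1/51840
3j²(4 7 5; 0 0 0) = Δ·Π!·Σ² = 280/21879  (sign +1)
sum: t=3:−1/103680 t=4:+1/34560 t=5:−1/138240 = 1/82944
3j²(4 7 5; -1 2 -1) = Δ·Π!·Σ² = 125/9724  (sign +1)
combine: 4πI² = 1485·280/21879·125/9724 = 131250/537251
take √, sign +1: I = 0.13942996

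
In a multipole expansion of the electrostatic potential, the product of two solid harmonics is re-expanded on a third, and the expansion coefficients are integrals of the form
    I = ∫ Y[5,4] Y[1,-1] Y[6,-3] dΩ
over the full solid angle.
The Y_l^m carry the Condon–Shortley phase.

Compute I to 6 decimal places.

Rules hold: Σm=0, L=12 even, 4≤6≤6.
N = 11·3·13 = 429
Δ = 0!·10!·2!/13! = 1/858
Racah Σ t=0..0: t=0:+1/14400 = 1/14400
⇒ 3j(5 1 6; 0 0 0)² = 6/143, sgn +1
Racah Σ t=0..0: t=0:+1/725760 = 1/725760
⇒ 3j(5 1 6; 4 -1 -3)² = 1/286, sgn -1
4πI² = N·(3j₀)²·(3jₘ)² = 9/143
I = -1·√(0.0629371/4π) = -0.07076985

-0.070770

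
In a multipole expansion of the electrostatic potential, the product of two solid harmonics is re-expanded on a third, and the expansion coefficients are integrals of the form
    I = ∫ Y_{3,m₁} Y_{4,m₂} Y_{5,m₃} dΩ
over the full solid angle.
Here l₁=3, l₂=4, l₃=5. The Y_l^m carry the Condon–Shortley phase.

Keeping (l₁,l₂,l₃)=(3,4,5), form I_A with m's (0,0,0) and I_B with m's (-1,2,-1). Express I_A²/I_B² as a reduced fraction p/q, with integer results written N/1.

Shared (l₁,l₂,l₃)=(3,4,5): N and (l;000)² cancel in I_A²/I_B².
A: Δ = 2!·4!·6!/13! = 1/180180; Racah Σ t=0..2: t=0:+1/576 t=1:−1/144 t=2:+1/576 = -1/288; ⇒ 3j(3 4 5; 0 0 0)² = 20/1001, sgn +1
B: Δ = 2!·4!·6!/13! = 1/180180; Racah Σ t=0..2: t=0:+1/34560 t=1:−1/720 t=2:+1/384 = 43/34560; ⇒ 3j(3 4 5; -1 2 -1)² = 1849/180180, sgn +1
I_A²/I_B² = (20/1001)/(1849/180180) = 3600/1849

3600/1849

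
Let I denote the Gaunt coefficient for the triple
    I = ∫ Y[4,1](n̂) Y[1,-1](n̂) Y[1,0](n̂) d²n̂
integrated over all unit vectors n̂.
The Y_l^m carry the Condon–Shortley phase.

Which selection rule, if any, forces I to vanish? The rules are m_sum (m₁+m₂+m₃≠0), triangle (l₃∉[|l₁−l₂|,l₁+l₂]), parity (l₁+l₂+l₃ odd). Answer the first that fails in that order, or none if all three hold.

triangle

Σmᵢ = 0  ✓
l₃∈[|l₁−l₂|,l₁+l₂]=[3,5], have l₃=1  ✗
Σlᵢ = 6 ⇒ even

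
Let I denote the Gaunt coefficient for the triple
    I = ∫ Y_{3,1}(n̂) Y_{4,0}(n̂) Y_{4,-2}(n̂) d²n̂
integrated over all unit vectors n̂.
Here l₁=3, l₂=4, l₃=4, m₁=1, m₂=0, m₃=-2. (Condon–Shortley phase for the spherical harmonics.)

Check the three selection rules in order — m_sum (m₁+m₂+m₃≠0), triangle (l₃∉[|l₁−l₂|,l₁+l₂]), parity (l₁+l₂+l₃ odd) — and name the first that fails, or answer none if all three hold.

azimuthal sum: 1 + 0 − 2 = -1  ✗
1 ≤ 4 ≤ 7 (triangle on l)
L = 3 + 4 + 4 = 11 (odd)

m_sum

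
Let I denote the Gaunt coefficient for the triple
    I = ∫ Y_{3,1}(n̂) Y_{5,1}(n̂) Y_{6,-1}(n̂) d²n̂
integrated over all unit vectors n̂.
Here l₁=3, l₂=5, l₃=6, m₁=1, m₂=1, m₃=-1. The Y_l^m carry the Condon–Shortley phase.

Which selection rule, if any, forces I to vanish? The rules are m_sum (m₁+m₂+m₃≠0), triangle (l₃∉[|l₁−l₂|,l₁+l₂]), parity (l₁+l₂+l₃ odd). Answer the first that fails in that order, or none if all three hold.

azimuthal sum: 1 + 1 − 1 = 1  ✗
2 ≤ 6 ≤ 8 (triangle on l)
L = 3 + 5 + 6 = 14 (even)

m_sum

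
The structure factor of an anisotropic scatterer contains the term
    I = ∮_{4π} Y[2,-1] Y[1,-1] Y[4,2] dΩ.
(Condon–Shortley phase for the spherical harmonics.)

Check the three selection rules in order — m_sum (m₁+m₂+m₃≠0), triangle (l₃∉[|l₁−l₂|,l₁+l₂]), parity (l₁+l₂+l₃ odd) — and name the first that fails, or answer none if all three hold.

Σmᵢ = 0  ✓
l₃∈[|l₁−l₂|,l₁+l₂]=[1,3], have l₃=4  ✗
Σlᵢ = 7 ⇒ odd

triangle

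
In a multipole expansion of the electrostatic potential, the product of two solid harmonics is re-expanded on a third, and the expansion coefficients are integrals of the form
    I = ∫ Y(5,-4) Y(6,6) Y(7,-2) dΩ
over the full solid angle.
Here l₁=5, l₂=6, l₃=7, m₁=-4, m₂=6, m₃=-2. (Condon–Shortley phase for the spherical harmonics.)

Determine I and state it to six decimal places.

Rules hold: Σm=0, L=18 even, 1≤7≤11.
N = 11·13·15 = 2145
Δ = 4!·6!·8!/19! = 1/174594420
Racah Σ t=0..4: t=0:+1/4147200 t=1:−1/207360 t=2:+1/82944 t=3:−1/207360 t=4:+1/4147200 = 1/345600
⇒ 3j(5 6 7; 0 0 0)² = 420/46189, sgn -1
Racah Σ t=4..4: t=4:+1/116121600 = 1/116121600
⇒ 3j(5 6 7; -4 6 -2)² = 27/8398, sgn -1
4πI² = N·(3j₀)²·(3jₘ)² = 85050/1356277
I = +1·√(0.0627084/4π) = 0.07064119

0.070641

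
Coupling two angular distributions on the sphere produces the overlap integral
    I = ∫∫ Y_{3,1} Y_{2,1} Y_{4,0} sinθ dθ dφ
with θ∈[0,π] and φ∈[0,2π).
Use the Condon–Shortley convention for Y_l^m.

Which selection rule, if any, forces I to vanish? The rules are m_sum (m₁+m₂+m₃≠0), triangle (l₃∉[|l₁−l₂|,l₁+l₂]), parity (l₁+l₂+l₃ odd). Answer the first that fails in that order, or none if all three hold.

m_sum

azimuthal sum: 1 + 1 + 0 = 2  ✗
1 ≤ 4 ≤ 5 (triangle on l)
L = 3 + 2 + 4 = 9 (odd)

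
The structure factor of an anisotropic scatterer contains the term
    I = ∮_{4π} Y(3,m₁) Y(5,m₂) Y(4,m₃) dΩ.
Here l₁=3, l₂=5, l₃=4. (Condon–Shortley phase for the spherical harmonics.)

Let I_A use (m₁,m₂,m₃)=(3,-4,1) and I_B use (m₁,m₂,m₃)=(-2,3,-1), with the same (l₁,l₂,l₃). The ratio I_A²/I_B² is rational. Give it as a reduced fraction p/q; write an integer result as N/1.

27/1

Shared (l₁,l₂,l₃)=(3,5,4): N and (l;000)² cancel in I_A²/I_B².
A: Δ = 4!·2!·6!/13! = 1/180180; Racah Σ t=0..0: t=0:+1/5760 = 1/5760; ⇒ 3j(3 5 4; 3 -4 1)² = 9/286, sgn -1
B: Δ = 4!·2!·6!/13! = 1/180180; Racah Σ t=3..4: t=3:−1/1440 t=4:+1/1152 = 1/5760; ⇒ 3j(3 5 4; -2 3 -1)² = 1/858, sgn -1
I_A²/I_B² = (9/286)/(1/858) = 27/1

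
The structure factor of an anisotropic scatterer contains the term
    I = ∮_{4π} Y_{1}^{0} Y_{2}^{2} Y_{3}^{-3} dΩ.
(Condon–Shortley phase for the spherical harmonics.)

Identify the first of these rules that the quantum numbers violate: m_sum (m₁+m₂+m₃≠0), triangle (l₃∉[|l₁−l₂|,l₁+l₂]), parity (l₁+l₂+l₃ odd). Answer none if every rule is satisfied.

m₁+m₂+m₃ = 0 + 2 − 3 = -1  ✗
triangle: |1−2|=1 ≤ l₃=3 ≤ 1+2=3
parity: l₁+l₂+l₃ = 6 is even

m_sum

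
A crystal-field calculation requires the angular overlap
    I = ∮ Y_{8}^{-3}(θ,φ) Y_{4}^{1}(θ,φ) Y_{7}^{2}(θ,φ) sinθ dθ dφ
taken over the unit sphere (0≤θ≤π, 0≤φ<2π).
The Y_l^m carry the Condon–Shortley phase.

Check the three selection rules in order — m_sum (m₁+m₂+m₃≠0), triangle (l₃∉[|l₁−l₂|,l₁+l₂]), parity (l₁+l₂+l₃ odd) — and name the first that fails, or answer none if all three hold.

parity

m₁+m₂+m₃ = -3 + 1 + 2 = 0  ✓
triangle: |8−4|=4 ≤ l₃=7 ≤ 8+4=12  ✓
parity: l₁+l₂+l₃ = 19 is odd  ✗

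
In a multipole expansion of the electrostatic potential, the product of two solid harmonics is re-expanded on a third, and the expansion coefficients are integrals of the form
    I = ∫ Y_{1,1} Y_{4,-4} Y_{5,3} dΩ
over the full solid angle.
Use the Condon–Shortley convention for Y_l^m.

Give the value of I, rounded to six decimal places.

-0.049106

m-sum 0 ✓  L=10 even ✓  3≤5≤5 ✓
Π(2lᵢ+1) = 3×9×11 = 297
triangle coeff Δ(1,4,5) = 1/495
Σ_t [0,0]: t=0:+1/576 = 1/576
(3j)²=5/99 [(1 4 5; 0 0 0)], sign=-1
Σ_t [0,0]: t=0:+1/80640 = 1/80640
(3j)²=1/495 [(1 4 5; 1 -4 3)], sign=+1
⇒ 4πI² = 1/33
I = (-1)√(1/33/(4π)) = -0.04910640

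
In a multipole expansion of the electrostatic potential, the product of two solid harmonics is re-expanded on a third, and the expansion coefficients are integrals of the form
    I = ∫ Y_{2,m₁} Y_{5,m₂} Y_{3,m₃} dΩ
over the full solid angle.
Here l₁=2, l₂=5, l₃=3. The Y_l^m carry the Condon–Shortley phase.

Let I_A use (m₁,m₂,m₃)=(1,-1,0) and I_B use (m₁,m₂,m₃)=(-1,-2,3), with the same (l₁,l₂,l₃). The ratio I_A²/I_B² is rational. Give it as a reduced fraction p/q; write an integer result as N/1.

80/7

Shared (l₁,l₂,l₃)=(2,5,3): N and (l;000)² cancel in I_A²/I_B².
A: Δ = 4!·0!·6!/11! = 1/2310; Racah Σ t=1..1: t=1:−1/216 = -1/216; ⇒ 3j(2 5 3; 1 -1 0)² = 8/231, sgn +1
B: Δ = 4!·0!·6!/11! = 1/2310; Racah Σ t=3..3: t=3:−1/4320 = -1/4320; ⇒ 3j(2 5 3; -1 -2 3)² = 1/330, sgn -1
I_A²/I_B² = (8/231)/(1/330) = 80/7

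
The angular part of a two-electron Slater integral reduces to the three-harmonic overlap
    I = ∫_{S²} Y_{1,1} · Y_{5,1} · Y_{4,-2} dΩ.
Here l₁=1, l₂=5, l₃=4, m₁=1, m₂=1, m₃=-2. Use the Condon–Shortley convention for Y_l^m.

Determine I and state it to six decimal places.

Checks pass: Σm=0; 10 even; l₃=4∈[4,6].
(2·1+1)(2·5+1)(2·4+1) = 297
Δ: 2! 0! 8! / 11! → 1/495
sum: t=1:−1/576 = -1/576
3j²(1 5 4; 0 0 0) = Δ·Π!·Σ² = 5/99  (sign -1)
sum: t=0:+1/2880 = 1/2880
3j²(1 5 4; 1 1 -2) = Δ·Π!·Σ² = 2/165  (sign +1)
combine: 4πI² = 297·5/99·2/165 = 2/11
take √, sign -1: I = -0.12028562

-0.120286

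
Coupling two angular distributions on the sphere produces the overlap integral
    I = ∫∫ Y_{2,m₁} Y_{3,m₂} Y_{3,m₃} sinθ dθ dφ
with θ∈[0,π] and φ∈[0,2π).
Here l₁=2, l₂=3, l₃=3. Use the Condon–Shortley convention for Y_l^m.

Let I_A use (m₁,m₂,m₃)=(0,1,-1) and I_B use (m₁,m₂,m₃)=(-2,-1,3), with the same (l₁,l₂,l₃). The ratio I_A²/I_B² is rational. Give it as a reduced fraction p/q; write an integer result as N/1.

Shared (l₁,l₂,l₃)=(2,3,3): N and (l;000)² cancel in I_A²/I_B².
A: Δ = 2!·2!·4!/9! = 1/3780; Racah Σ t=0..2: t=0:+1/96 t=1:−1/6 t=2:+1/16 = -3/32; ⇒ 3j(2 3 3; 0 1 -1)² = 3/140, sgn -1
B: Δ = 2!·2!·4!/9! = 1/3780; Racah Σ t=2..2: t=2:+1/96 = 1/96; ⇒ 3j(2 3 3; -2 -1 3)² = 1/42, sgn +1
I_A²/I_B² = (3/140)/(1/42) = 9/10

9/10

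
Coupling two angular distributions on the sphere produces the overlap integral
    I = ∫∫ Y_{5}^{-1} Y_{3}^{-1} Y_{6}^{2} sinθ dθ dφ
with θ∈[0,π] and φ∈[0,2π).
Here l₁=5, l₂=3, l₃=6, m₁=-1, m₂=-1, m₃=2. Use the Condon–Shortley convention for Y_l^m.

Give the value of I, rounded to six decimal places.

0.134828

Checks pass: Σm=0; 14 even; l₃=6∈[2,8].
(2·5+1)(2·3+1)(2·6+1) = 1001
Δ: 2! 8! 4! / 15! → 1/675675
sum: t=0:+1/8640 t=1:−1/2304 t=2:+1/8640 = -7/34560
3j²(5 3 6; 0 0 0) = Δ·Π!·Σ² = 7/429  (sign -1)
sum: t=0:+1/11520 t=1:−1/4320 t=2:+1/27648 = -1/9216
3j²(5 3 6; -1 -1 2) = Δ·Π!·Σ² = 2/143  (sign -1)
combine: 4πI² = 1001·7/429·2/143 = 98/429
take √, sign +1: I = 0.13482780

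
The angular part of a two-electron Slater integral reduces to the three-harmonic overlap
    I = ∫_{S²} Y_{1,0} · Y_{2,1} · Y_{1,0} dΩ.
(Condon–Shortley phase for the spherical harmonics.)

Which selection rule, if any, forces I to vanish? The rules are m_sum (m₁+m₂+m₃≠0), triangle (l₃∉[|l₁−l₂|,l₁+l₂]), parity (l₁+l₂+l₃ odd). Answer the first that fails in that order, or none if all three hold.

m_sum

m₁+m₂+m₃ = 0 + 1 + 0 = 1  ✗
triangle: |1−2|=1 ≤ l₃=1 ≤ 1+2=3
parity: l₁+l₂+l₃ = 4 is even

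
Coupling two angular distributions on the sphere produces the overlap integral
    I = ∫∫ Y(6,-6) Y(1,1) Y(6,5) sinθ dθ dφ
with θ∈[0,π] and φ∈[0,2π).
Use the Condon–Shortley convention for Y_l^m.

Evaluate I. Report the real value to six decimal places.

0.000000

Σlᵢ=13 odd — θ-integrand is odd under cosθ→−cosθ; I=0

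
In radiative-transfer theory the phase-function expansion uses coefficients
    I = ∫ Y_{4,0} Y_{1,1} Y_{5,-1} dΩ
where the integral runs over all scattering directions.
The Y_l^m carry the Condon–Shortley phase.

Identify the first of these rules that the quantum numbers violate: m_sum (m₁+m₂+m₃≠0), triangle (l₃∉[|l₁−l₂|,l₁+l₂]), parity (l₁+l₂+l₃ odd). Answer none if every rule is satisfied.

none

Σmᵢ = 0  ✓
l₃∈[|l₁−l₂|,l₁+l₂]=[3,5], have l₃=5  ✓
Σlᵢ = 10 ⇒ even  ✓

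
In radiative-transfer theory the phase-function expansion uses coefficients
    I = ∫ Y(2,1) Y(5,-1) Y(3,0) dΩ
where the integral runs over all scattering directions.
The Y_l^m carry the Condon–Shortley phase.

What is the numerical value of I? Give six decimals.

-0.214318

m-sum 0 ✓  L=10 even ✓  3≤3≤7 ✓
Π(2lᵢ+1) = 5×11×7 = 385
triangle coeff Δ(2,5,3) = 1/2310
Σ_t [2,2]: t=2:+1/144 = 1/144
(3j)²=10/231 [(2 5 3; 0 0 0)], sign=-1
Σ_t [1,1]: t=1:−1/216 = -1/216
(3j)²=8/231 [(2 5 3; 1 -1 0)], sign=+1
⇒ 4πI² = 400/693
I = (-1)√(400/693/(4π)) = -0.21431790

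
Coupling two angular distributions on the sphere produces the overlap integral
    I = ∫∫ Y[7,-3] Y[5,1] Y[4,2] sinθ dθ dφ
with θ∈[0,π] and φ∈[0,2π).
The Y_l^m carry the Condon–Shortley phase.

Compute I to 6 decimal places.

m-sum 0 ✓  L=16 even ✓  2≤4≤12 ✓
Π(2lᵢ+1) = 15×11×9 = 1485
triangle coeff Δ(7,5,4) = 1/6126120
Σ_t [3,5]: t=3:−1/69120 t=4:+1/20736 t=5:−1/69120 = 1/51840
(3j)²=280/21879 [(7 5 4; 0 0 0)], sign=+1
Σ_t [4,6]: t=4:+1/829440 t=5:−1/86400 t=6:+1/138240 = -13/4147200
(3j)²=13/3740 [(7 5 4; -3 1 2)], sign=-1
⇒ 4πI² = 210/3179
I = (-1)√(210/3179/(4π)) = -0.07250358

-0.072504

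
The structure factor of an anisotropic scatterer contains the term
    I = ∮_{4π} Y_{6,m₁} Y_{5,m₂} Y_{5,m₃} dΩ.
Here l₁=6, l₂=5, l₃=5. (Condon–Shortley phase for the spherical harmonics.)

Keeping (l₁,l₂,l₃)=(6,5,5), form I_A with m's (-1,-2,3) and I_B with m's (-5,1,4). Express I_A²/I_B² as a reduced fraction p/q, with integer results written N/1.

28/2673

l's match ⇒ only the (l;m) 3-j factors differ between A and B.
A: triangle coeff Δ(6,5,5) = 1/28588560; Σ_t [1,3]: t=1:−1/345600 t=2:+1/34560 t=3:−1/41472 = 1/518400; (3j)²=7/36465 [(6 5 5; -1 -2 3)], sign=+1
B: triangle coeff Δ(6,5,5) = 1/28588560; Σ_t [5,6]: t=5:−1/518400 t=6:+1/2073600 = -1/691200; (3j)²=81/4420 [(6 5 5; -5 1 4)], sign=+1
I_A²/I_B² = (7/36465)/(81/4420) = 28/2673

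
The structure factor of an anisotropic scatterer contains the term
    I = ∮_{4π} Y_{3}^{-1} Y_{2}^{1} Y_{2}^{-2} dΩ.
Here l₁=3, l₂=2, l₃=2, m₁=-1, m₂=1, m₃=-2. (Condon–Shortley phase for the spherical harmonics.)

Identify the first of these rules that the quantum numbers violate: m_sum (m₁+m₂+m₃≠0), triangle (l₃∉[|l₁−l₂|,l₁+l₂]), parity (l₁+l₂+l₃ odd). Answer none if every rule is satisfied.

m₁+m₂+m₃ = -1 + 1 − 2 = -2  ✗
triangle: |3−2|=1 ≤ l₃=2 ≤ 3+2=5
parity: l₁+l₂+l₃ = 7 is odd

m_sum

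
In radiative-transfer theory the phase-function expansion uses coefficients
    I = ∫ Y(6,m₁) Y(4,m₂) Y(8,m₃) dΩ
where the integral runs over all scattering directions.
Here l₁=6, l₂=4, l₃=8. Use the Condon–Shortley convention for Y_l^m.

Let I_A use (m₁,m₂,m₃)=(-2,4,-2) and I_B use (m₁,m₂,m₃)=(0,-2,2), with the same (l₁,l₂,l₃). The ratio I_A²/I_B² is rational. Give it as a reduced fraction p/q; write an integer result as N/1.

245/12

l's match ⇒ only the (l;m) 3-j factors differ between A and B.
A: triangle coeff Δ(6,4,8) = 1/23279256; Σ_t [2,2]: t=2:+1/24883200 = 1/24883200; (3j)²=980/138567 [(6 4 8; -2 4 -2)], sign=+1
B: triangle coeff Δ(6,4,8) = 1/23279256; Σ_t [0,2]: t=0:+1/1658880 t=1:−1/1728000 t=2:+1/24883200 = 1/15552000; (3j)²=16/46189 [(6 4 8; 0 -2 2)], sign=+1
I_A²/I_B² = (980/138567)/(16/46189) = 245/12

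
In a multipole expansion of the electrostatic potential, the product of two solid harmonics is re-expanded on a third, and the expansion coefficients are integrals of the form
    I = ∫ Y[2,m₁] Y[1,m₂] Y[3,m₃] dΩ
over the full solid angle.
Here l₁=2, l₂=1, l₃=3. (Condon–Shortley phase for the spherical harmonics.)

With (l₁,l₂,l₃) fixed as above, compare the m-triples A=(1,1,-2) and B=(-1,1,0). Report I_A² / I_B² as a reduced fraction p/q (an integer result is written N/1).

Shared (l₁,l₂,l₃)=(2,1,3): N and (l;000)² cancel in I_A²/I_B².
A: Δ = 0!·4!·2!/7! = 1/105; Racah Σ t=0..0: t=0:+1/12 = 1/12; ⇒ 3j(2 1 3; 1 1 -2)² = 2/21, sgn -1
B: Δ = 0!·4!·2!/7! = 1/105; Racah Σ t=0..0: t=0:+1/12 = 1/12; ⇒ 3j(2 1 3; -1 1 0)² = 1/35, sgn -1
I_A²/I_B² = (2/21)/(1/35) = 10/3

10/3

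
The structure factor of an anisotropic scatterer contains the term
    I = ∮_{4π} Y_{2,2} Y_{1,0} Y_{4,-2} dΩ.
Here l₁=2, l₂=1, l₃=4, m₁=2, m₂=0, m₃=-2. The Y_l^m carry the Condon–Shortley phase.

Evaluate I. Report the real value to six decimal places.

0.000000

l₃=4 ∉ [1,3] — triangle fails ⇒ I = 0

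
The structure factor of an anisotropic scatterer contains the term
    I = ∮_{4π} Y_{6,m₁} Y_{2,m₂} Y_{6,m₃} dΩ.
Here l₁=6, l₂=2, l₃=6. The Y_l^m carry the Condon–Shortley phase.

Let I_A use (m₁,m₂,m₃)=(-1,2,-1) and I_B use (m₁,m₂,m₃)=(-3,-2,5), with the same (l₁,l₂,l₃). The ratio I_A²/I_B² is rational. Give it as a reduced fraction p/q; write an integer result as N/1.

Shared (l₁,l₂,l₃)=(6,2,6): N and (l;000)² cancel in I_A²/I_B².
A: Δ = 2!·10!·2!/15! = 1/90090; Racah Σ t=2..2: t=2:+1/57600 = 1/57600; ⇒ 3j(6 2 6; -1 2 -1)² = 21/715, sgn -1
B: Δ = 2!·10!·2!/15! = 1/90090; Racah Σ t=0..0: t=0:+1/1451520 = 1/1451520; ⇒ 3j(6 2 6; -3 -2 5)² = 1/91, sgn -1
I_A²/I_B² = (21/715)/(1/91) = 147/55

147/55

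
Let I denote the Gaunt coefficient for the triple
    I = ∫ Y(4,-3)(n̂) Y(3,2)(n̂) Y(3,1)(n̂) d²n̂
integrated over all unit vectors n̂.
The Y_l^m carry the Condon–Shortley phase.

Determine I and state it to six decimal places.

Rules hold: Σm=0, L=10 even, 1≤3≤7.
N = 9·7·7 = 441
Δ = 4!·4!·2!/11! = 1/34650
Racah Σ t=1..3: t=1:−1/72 t=2:+1/16 t=3:−1/72 = 5/144
⇒ 3j(4 3 3; 0 0 0)² = 2/77, sgn -1
Racah Σ t=3..4: t=3:−1/288 t=4:+1/144 = 1/288
⇒ 3j(4 3 3; -3 2 1)² = 1/99, sgn +1
4πI² = N·(3j₀)²·(3jₘ)² = 14/121
I = -1·√(0.115702/4π) = -0.09595473

-0.095955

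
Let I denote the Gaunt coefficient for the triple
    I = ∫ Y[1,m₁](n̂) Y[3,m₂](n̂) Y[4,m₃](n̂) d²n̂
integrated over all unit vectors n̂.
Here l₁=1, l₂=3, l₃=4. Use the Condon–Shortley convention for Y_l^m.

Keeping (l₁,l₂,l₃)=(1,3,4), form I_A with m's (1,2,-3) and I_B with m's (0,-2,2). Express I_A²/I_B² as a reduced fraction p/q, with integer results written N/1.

Same 1,3,4: normalisation and zero-m 3j drop out of the ratio.
A: Δ: 0! 2! 6! / 9! → 1/252; sum: t=0:+1/240 = 1/240; 3j²(1 3 4; 1 2 -3) = Δ·Π!·Σ² = 1/12  (sign -1)
B: Δ: 0! 2! 6! / 9! → 1/252; sum: t=0:+1/120 = 1/120; 3j²(1 3 4; 0 -2 2) = Δ·Π!·Σ² = 1/21  (sign +1)
I_A²/I_B² = (1/12)/(1/21) = 7/4

7/4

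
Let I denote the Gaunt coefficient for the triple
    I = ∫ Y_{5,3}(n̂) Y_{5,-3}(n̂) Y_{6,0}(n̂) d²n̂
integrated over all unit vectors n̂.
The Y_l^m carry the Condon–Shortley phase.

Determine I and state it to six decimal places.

0.088978

Checks pass: Σm=0; 16 even; l₃=6∈[0,10].
(2·5+1)(2·5+1)(2·6+1) = 1573
Δ: 4! 6! 6! / 17! → 1/28588560
sum: t=0:+1/345600 t=1:−1/13824 t=2:+1/5184 t=3:−1/13824 t=4:+1/345600 = 7/129600
3j²(5 5 6; 0 0 0) = Δ·Π!·Σ² = 80/7293  (sign +1)
sum: t=0:+1/55296 t=1:−1/86400 t=2:+1/2073600 = 29/4147200
3j²(5 5 6; 3 -3 0) = Δ·Π!·Σ² = 841/145860  (sign +1)
combine: 4πI² = 1573·80/7293·841/145860 = 3364/33813
take √, sign +1: I = 0.08897771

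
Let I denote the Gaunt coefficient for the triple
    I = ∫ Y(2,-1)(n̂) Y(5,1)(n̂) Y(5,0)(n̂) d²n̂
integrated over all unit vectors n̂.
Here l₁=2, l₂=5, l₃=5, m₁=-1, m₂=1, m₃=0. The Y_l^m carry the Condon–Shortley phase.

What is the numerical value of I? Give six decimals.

-0.036166

Checks pass: Σm=0; 12 even; l₃=5∈[3,7].
(2·2+1)(2·5+1)(2·5+1) = 605
Δ: 2! 2! 8! / 13! → 1/38610
sum: t=0:+1/2880 t=1:−1/576 t=2:+1/2880 = -1/960
3j²(2 5 5; 0 0 0) = Δ·Π!·Σ² = 10/429  (sign +1)
sum: t=1:−1/1440 t=2:+1/1152 = 1/5760
3j²(2 5 5; -1 1 0) = Δ·Π!·Σ² = 1/858  (sign -1)
combine: 4πI² = 605·10/429·1/858 = 25/1521
take √, sign -1: I = -0.03616600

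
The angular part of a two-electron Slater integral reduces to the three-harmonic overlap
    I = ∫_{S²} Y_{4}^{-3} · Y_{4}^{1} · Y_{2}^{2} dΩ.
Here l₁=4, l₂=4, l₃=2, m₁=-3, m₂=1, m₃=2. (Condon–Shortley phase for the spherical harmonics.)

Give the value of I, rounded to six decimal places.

m-sum 0 ✓  L=10 even ✓  0≤2≤8 ✓
Π(2lᵢ+1) = 9×9×5 = 405
triangle coeff Δ(4,4,2) = 1/13860
Σ_t [2,4]: t=2:+1/192 t=3:−1/36 t=4:+1/192 = -5/288
(3j)²=20/693 [(4 4 2; 0 0 0)], sign=-1
Σ_t [5,5]: t=5:−1/480 = -1/480
(3j)²=3/110 [(4 4 2; -3 1 2)], sign=-1
⇒ 4πI² = 270/847
I = (+1)√(270/847/(4π)) = 0.15927046

0.159270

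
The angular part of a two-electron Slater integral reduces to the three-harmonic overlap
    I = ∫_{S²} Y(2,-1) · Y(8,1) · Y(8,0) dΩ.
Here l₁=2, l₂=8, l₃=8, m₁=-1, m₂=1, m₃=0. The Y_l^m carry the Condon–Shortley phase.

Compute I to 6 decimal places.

Rules hold: Σm=0, L=18 even, 6≤8≤10.
N = 5·17·17 = 1445
Δ = 2!·2!·14!/19! = 1/348840
Racah Σ t=0..2: t=0:+1/116121600 t=1:−1/25401600 t=2:+1/116121600 = -1/45158400
⇒ 3j(2 8 8; 0 0 0)² = 24/1615, sgn -1
Racah Σ t=1..2: t=1:−1/58060800 t=2:+1/50803200 = 1/406425600
⇒ 3j(2 8 8; -1 1 0)² = 1/3230, sgn +1
4πI² = N·(3j₀)²·(3jₘ)² = 12/1805
I = -1·√(0.0066482/4π) = -0.02300102

-0.023001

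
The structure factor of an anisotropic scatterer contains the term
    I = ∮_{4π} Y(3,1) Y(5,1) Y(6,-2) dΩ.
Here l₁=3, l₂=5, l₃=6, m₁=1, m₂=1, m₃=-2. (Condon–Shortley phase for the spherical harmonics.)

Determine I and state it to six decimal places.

m-sum 0 ✓  L=14 even ✓  2≤6≤8 ✓
Π(2lᵢ+1) = 7×11×13 = 1001
triangle coeff Δ(3,5,6) = 1/675675
Σ_t [0,2]: t=0:+1/8640 t=1:−1/2304 t=2:+1/8640 = -7/34560
(3j)²=7/429 [(3 5 6; 0 0 0)], sign=-1
Σ_t [0,2]: t=0:+1/11520 t=1:−1/4320 t=2:+1/27648 = -1/9216
(3j)²=2/143 [(3 5 6; 1 1 -2)], sign=-1
⇒ 4πI² = 98/429
I = (+1)√(98/429/(4π)) = 0.13482780

0.134828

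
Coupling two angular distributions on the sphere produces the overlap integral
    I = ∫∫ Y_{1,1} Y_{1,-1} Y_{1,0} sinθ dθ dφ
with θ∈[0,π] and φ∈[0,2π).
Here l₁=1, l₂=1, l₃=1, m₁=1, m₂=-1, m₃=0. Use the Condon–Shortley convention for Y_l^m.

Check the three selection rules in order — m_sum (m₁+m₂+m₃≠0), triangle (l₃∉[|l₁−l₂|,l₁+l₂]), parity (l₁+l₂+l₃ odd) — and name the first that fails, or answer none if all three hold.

parity

m₁+m₂+m₃ = 1 − 1 + 0 = 0  ✓
triangle: |1−1|=0 ≤ l₃=1 ≤ 1+1=2  ✓
parity: l₁+l₂+l₃ = 3 is odd  ✗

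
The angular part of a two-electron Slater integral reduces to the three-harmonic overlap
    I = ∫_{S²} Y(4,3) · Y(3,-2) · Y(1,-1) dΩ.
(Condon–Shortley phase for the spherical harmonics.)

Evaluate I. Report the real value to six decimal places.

m-sum 0 ✓  L=8 even ✓  1≤1≤7 ✓
Π(2lᵢ+1) = 9×7×3 = 189
triangle coeff Δ(4,3,1) = 1/252
Σ_t [3,3]: t=3:−1/36 = -1/36
(3j)²=4/63 [(4 3 1; 0 0 0)], sign=+1
Σ_t [1,1]: t=1:−1/240 = -1/240
(3j)²=1/12 [(4 3 1; 3 -2 -1)], sign=-1
⇒ 4πI² = 1/1
I = (-1)√(1/1/(4π)) = -0.28209479

-0.282095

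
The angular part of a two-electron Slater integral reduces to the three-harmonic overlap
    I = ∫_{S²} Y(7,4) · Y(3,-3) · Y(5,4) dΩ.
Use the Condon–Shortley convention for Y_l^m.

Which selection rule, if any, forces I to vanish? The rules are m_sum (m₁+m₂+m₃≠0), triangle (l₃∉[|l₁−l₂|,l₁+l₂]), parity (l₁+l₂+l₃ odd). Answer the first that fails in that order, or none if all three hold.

m₁+m₂+m₃ = 4 − 3 + 4 = 5  ✗
triangle: |7−3|=4 ≤ l₃=5 ≤ 7+3=10
parity: l₁+l₂+l₃ = 15 is odd

m_sum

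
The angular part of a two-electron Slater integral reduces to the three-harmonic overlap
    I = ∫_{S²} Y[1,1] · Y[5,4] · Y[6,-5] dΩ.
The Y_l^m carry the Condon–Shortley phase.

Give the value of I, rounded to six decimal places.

-0.303018

Checks pass: Σm=0; 12 even; l₃=6∈[4,6].
(2·1+1)(2·5+1)(2·6+1) = 429
Δ: 0! 2! 10! / 13! → 1/858
sum: t=0:+1/14400 = 1/14400
3j²(1 5 6; 0 0 0) = Δ·Π!·Σ² = 6/143  (sign +1)
sum: t=0:+1/725760 = 1/725760
3j²(1 5 6; 1 4 -5) = Δ·Π!·Σ² = 5/78  (sign -1)
combine: 4πI² = 429·6/143·5/78 = 15/13
take √, sign -1: I = -0.30301841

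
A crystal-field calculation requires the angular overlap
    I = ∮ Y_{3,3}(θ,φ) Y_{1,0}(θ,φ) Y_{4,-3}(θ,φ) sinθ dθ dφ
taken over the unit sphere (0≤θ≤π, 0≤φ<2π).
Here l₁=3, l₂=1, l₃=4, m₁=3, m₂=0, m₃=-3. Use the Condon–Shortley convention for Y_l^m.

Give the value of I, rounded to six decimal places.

Rules hold: Σm=0, L=8 even, 2≤4≤4.
N = 7·3·9 = 189
Δ = 0!·6!·2!/9! = 1/252
Racah Σ t=0..0: t=0:+1/36 = 1/36
⇒ 3j(3 1 4; 0 0 0)² = 4/63, sgn +1
Racah Σ t=0..0: t=0:+1/720 = 1/720
⇒ 3j(3 1 4; 3 0 -3)² = 1/36, sgn -1
4πI² = N·(3j₀)²·(3jₘ)² = 1/3
I = -1·√(0.333333/4π) = -0.16286750

-0.162868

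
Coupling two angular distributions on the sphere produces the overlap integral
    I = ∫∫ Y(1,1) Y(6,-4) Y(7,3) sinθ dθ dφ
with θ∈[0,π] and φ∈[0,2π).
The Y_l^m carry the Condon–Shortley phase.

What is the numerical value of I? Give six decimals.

Checks pass: Σm=0; 14 even; l₃=7∈[5,7].
(2·1+1)(2·6+1)(2·7+1) = 585
Δ: 0! 2! 12! / 15! → 1/1365
sum: t=0:+1/518400 = 1/518400
3j²(1 6 7; 0 0 0) = Δ·Π!·Σ² = 7/195  (sign -1)
sum: t=0:+1/14515200 = 1/14515200
3j²(1 6 7; 1 -4 3) = Δ·Π!·Σ² = 2/455  (sign +1)
combine: 4πI² = 585·7/195·2/455 = 6/65
take √, sign -1: I = -0.08570655

-0.085707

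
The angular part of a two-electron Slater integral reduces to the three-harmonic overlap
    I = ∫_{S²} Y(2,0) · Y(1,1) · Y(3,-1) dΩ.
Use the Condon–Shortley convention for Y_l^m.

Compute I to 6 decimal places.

Rules hold: Σm=0, L=6 even, 1≤3≤3.
N = 5·3·7 = 105
Δ = 0!·4!·2!/7! = 1/105
Racah Σ t=0..0: t=0:+1/4 = 1/4
⇒ 3j(2 1 3; 0 0 0)² = 3/35, sgn -1
Racah Σ t=0..0: t=0:+1/8 = 1/8
⇒ 3j(2 1 3; 0 1 -1)² = 2/35, sgn +1
4πI² = N·(3j₀)²·(3jₘ)² = 18/35
I = -1·√(0.514286/4π) = -0.20230066

-0.202301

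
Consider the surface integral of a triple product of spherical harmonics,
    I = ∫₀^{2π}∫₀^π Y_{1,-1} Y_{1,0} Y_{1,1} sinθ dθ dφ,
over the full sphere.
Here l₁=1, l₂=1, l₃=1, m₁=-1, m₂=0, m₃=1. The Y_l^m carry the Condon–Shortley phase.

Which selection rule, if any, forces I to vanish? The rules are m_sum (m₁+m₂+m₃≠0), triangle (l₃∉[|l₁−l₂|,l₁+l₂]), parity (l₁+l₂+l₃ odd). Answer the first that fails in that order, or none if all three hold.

parity

m₁+m₂+m₃ = -1 + 0 + 1 = 0  ✓
triangle: |1−1|=0 ≤ l₃=1 ≤ 1+1=2  ✓
parity: l₁+l₂+l₃ = 3 is odd  ✗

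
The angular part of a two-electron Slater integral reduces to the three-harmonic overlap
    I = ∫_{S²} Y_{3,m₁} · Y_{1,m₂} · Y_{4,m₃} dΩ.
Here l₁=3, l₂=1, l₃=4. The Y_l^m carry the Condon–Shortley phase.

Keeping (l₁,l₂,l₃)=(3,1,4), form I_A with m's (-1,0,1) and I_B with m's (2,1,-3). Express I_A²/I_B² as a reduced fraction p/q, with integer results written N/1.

Shared (l₁,l₂,l₃)=(3,1,4): N and (l;000)² cancel in I_A²/I_B².
A: Δ = 0!·6!·2!/9! = 1/252; Racah Σ t=0..0: t=0:+1/48 = 1/48; ⇒ 3j(3 1 4; -1 0 1)² = 5/84, sgn -1
B: Δ = 0!·6!·2!/9! = 1/252; Racah Σ t=0..0: t=0:+1/240 = 1/240; ⇒ 3j(3 1 4; 2 1 -3)² = 1/12, sgn -1
I_A²/I_B² = (5/84)/(1/12) = 5/7

5/7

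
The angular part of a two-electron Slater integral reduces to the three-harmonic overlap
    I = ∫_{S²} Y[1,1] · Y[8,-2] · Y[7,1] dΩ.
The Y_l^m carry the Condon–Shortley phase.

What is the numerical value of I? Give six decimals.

0.205254

Rules hold: Σm=0, L=16 even, 7≤7≤9.
N = 3·17·15 = 765
Δ = 2!·0!·14!/17! = 1/2040
Racah Σ t=1..1: t=1:−1/25401600 = -1/25401600
⇒ 3j(1 8 7; 0 0 0)² = 8/255, sgn +1
Racah Σ t=0..0: t=0:+1/58060800 = 1/58060800
⇒ 3j(1 8 7; 1 -2 1)² = 3/136, sgn +1
4πI² = N·(3j₀)²·(3jₘ)² = 9/17
I = +1·√(0.529412/4π) = 0.20525411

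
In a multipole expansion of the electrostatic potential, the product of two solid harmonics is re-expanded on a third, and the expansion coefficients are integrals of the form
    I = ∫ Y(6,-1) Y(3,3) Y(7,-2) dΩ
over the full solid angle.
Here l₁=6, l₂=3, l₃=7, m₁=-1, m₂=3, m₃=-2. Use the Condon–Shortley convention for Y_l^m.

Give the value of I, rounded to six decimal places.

Rules hold: Σm=0, L=16 even, 3≤7≤9.
N = 13·7·15 = 1365
Δ = 2!·10!·4!/17! = 1/2042040
Racah Σ t=0..2: t=0:+1/207360 t=1:−1/57600 t=2:+1/207360 = -1/129600
⇒ 3j(6 3 7; 0 0 0)² = 168/12155, sgn +1
Racah Σ t=2..2: t=2:+1/691200 = 1/691200
⇒ 3j(6 3 7; -1 3 -2)² = 189/9724, sgn -1
4πI² = N·(3j₀)²·(3jₘ)² = 166698/454597
I = -1·√(0.366694/4π) = -0.17082325

-0.170823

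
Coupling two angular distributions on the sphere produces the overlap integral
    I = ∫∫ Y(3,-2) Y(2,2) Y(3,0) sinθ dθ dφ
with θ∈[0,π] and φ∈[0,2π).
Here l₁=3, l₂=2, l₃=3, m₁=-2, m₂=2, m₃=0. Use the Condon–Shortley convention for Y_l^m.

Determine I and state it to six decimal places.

-0.188063

Rules hold: Σm=0, L=8 even, 1≤3≤5.
N = 7·5·7 = 245
Δ = 2!·4!·2!/9! = 1/3780
Racah Σ t=0..2: t=0:+1/24 t=1:−1/4 t=2:+1/24 = -1/6
⇒ 3j(3 2 3; 0 0 0)² = 4/105, sgn +1
Racah Σ t=2..2: t=2:+1/24 = 1/24
⇒ 3j(3 2 3; -2 2 0)² = 1/21, sgn -1
4πI² = N·(3j₀)²·(3jₘ)² = 4/9
I = -1·√(0.444444/4π) = -0.18806319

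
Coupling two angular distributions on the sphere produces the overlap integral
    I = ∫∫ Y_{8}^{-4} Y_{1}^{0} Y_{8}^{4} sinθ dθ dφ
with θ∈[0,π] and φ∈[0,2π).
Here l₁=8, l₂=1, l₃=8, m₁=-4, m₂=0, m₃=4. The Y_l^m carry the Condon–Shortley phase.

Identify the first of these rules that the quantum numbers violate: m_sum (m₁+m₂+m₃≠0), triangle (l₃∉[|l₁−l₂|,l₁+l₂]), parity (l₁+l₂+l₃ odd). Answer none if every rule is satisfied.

azimuthal sum: -4 + 0 + 4 = 0  ✓
7 ≤ 8 ≤ 9 (triangle on l)  ✓
L = 8 + 1 + 8 = 17 (odd)  ✗

parity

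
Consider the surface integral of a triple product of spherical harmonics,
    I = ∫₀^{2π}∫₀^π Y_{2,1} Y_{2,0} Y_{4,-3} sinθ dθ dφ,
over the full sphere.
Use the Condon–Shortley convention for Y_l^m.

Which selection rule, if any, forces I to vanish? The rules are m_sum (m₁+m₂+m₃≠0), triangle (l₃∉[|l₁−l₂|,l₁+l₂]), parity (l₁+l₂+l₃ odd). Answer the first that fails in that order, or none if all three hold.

m₁+m₂+m₃ = 1 + 0 − 3 = -2  ✗
triangle: |2−2|=0 ≤ l₃=4 ≤ 2+2=4
parity: l₁+l₂+l₃ = 8 is even

m_sum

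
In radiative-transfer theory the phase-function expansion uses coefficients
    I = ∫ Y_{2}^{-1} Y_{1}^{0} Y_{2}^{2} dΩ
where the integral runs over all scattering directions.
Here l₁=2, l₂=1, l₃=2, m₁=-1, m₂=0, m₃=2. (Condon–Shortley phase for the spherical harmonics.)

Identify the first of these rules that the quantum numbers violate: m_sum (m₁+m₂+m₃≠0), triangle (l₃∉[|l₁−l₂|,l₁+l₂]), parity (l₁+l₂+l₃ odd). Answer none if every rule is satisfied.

m_sum

Σmᵢ = 1  ✗
l₃∈[|l₁−l₂|,l₁+l₂]=[1,3], have l₃=2
Σlᵢ = 5 ⇒ odd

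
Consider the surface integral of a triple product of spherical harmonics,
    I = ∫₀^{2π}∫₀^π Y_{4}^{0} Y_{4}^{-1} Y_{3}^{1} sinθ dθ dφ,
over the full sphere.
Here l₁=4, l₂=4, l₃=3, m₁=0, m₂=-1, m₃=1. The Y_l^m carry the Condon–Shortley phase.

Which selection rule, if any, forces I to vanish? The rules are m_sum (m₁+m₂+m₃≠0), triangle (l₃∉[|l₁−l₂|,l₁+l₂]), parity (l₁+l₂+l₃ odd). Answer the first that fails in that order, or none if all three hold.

parity

m₁+m₂+m₃ = 0 − 1 + 1 = 0  ✓
triangle: |4−4|=0 ≤ l₃=3 ≤ 4+4=8  ✓
parity: l₁+l₂+l₃ = 11 is odd  ✗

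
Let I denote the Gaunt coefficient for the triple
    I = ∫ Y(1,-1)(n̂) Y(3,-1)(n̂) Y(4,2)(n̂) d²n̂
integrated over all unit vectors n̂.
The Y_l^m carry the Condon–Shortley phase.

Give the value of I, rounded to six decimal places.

Checks pass: Σm=0; 8 even; l₃=4∈[2,4].
(2·1+1)(2·3+1)(2·4+1) = 189
Δ: 0! 2! 6! / 9! → 1/252
sum: t=0:+1/36 = 1/36
3j²(1 3 4; 0 0 0) = Δ·Π!·Σ² = 4/63  (sign +1)
sum: t=0:+1/96 = 1/96
3j²(1 3 4; -1 -1 2) = Δ·Π!·Σ² = 5/84  (sign +1)
combine: 4πI² = 189·4/63·5/84 = 5/7
take √, sign +1: I = 0.23841361

0.238414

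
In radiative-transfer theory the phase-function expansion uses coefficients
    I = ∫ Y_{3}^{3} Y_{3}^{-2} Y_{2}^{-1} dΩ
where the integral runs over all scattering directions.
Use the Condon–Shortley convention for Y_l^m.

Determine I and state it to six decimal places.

Rules hold: Σm=0, L=8 even, 0≤2≤6.
N = 7·7·5 = 245
Δ = 4!·2!·2!/9! = 1/3780
Racah Σ t=1..3: t=1:−1/24 t=2:+1/4 t=3:−1/24 = 1/6
⇒ 3j(3 3 2; 0 0 0)² = 4/105, sgn +1
Racah Σ t=0..0: t=0:+1/48 = 1/48
⇒ 3j(3 3 2; 3 -2 -1)² = 5/84, sgn -1
4πI² = N·(3j₀)²·(3jₘ)² = 5/9
I = -1·√(0.555556/4π) = -0.21026104

-0.210261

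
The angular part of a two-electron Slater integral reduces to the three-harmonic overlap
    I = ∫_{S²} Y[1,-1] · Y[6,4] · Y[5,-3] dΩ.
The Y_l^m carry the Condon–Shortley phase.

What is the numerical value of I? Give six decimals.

0.274090

m-sum 0 ✓  L=12 even ✓  5≤5≤7 ✓
Π(2lᵢ+1) = 3×13×11 = 429
triangle coeff Δ(1,6,5) = 1/858
Σ_t [1,1]: t=1:−1/14400 = -1/14400
(3j)²=6/143 [(1 6 5; 0 0 0)], sign=+1
Σ_t [2,2]: t=2:+1/161280 = 1/161280
(3j)²=15/286 [(1 6 5; -1 4 -3)], sign=+1
⇒ 4πI² = 135/143
I = (+1)√(135/143/(4π)) = 0.27409047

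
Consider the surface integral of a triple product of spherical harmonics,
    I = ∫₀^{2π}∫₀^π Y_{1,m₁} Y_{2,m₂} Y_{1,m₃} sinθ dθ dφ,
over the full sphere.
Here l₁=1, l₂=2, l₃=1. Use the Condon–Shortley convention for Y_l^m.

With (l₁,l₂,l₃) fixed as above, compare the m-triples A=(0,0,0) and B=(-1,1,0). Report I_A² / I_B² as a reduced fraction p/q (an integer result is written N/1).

l's match ⇒ only the (l;m) 3-j factors differ between A and B.
A: triangle coeff Δ(1,2,1) = 1/30; Σ_t [1,1]: t=1:−1/1 = -1/1; (3j)²=2/15 [(1 2 1; 0 0 0)], sign=+1
B: triangle coeff Δ(1,2,1) = 1/30; Σ_t [2,2]: t=2:+1/2 = 1/2; (3j)²=1/10 [(1 2 1; -1 1 0)], sign=-1
I_A²/I_B² = (2/15)/(1/10) = 4/3

4/3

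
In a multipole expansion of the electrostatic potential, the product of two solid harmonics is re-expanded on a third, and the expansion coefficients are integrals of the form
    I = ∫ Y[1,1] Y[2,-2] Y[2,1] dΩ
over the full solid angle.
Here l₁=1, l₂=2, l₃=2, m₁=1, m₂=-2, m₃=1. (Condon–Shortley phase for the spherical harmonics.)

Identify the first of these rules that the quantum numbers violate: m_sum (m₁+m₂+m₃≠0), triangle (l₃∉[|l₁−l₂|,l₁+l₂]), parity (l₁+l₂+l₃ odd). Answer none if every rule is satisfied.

azimuthal sum: 1 − 2 + 1 = 0  ✓
1 ≤ 2 ≤ 3 (triangle on l)  ✓
L = 1 + 2 + 2 = 5 (odd)  ✗

parity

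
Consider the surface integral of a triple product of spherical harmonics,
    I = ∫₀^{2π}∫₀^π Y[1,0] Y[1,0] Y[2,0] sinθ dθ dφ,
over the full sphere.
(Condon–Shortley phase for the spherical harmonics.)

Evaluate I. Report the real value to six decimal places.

0.252313

Checks pass: Σm=0; 4 even; l₃=2∈[0,2].
(2·1+1)(2·1+1)(2·2+1) = 45
Δ: 0! 2! 2! / 5! → 1/30
sum: t=0:+1/1 = 1/1
3j²(1 1 2; 0 0 0) = Δ·Π!·Σ² = 2/15  (sign +1)
(m-triple is (0,0,0) — same symbol as above.)
combine: 4πI² = 45·2/15·2/15 = 4/5
take √, sign +1: I = 0.25231325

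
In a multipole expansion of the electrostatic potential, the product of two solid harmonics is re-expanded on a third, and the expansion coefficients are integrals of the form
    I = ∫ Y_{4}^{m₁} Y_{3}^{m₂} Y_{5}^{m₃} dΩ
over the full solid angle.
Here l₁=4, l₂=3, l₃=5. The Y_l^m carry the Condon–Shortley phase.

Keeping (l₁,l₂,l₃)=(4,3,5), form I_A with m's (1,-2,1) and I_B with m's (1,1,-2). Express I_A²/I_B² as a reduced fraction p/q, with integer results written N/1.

3125/3584

l's match ⇒ only the (l;m) 3-j factors differ between A and B.
A: triangle coeff Δ(4,3,5) = 1/180180; Σ_t [0,1]: t=0:+1/432 t=1:−1/1152 = 5/3456; (3j)²=625/36036 [(4 3 5; 1 -2 1)], sign=+1
B: triangle coeff Δ(4,3,5) = 1/180180; Σ_t [0,2]: t=0:+1/1728 t=1:−1/288 t=2:+1/960 = -1/540; (3j)²=128/6435 [(4 3 5; 1 1 -2)], sign=+1
I_A²/I_B² = (625/36036)/(128/6435) = 3125/3584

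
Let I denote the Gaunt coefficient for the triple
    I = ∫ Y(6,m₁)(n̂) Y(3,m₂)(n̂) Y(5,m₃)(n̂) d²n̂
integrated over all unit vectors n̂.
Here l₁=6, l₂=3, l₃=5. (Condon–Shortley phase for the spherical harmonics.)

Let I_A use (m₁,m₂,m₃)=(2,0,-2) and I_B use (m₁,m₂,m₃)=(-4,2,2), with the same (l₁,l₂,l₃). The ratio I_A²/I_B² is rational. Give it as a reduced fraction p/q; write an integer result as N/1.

Same 6,3,5: normalisation and zero-m 3j drop out of the ratio.
A: Δ: 4! 8! 2! / 15! → 1/675675; sum: t=1:−1/8640 t=2:+1/5760 t=3:−1/60480 = 1/24192; 3j²(6 3 5; 2 0 -2) = Δ·Π!·Σ² = 8/3003  (sign -1)
B: Δ: 4! 8! 2! / 15! → 1/675675; sum: t=3:−1/60480 t=4:+1/34560 = 1/80640; 3j²(6 3 5; -4 2 2) = Δ·Π!·Σ² = 6/1001  (sign -1)
I_A²/I_B² = (8/3003)/(6/1001) = 4/9

4/9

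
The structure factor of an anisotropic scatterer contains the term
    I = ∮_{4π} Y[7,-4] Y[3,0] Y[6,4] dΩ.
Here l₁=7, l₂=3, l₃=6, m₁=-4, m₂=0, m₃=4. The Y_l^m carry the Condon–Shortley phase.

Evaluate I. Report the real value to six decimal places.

Checks pass: Σm=0; 16 even; l₃=6∈[4,10].
(2·7+1)(2·3+1)(2·6+1) = 1365
Δ: 4! 10! 2! / 17! → 1/2042040
sum: t=1:−1/207360 t=2:+1/57600 t=3:−1/207360 = 1/129600
3j²(7 3 6; 0 0 0) = Δ·Π!·Σ² = 168/12155  (sign +1)
sum: t=1:−1/43545600 t=2:+1/1451520 t=3:−1/967680 = -1/2721600
3j²(7 3 6; -4 0 4) = Δ·Π!·Σ² = 32/7735  (sign -1)
combine: 4πI² = 1365·168/12155·32/7735 = 16128/206635
take √, sign -1: I = -0.07881037

-0.078810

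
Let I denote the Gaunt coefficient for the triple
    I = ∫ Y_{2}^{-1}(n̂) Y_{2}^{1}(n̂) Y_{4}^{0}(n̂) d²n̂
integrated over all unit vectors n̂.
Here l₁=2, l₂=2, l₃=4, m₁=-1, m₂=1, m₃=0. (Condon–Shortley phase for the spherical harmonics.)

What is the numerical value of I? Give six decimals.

0.161197

Rules hold: Σm=0, L=8 even, 0≤4≤4.
N = 5·5·9 = 225
Δ = 0!·4!·4!/9! = 1/630
Racah Σ t=0..0: t=0:+1/16 = 1/16
⇒ 3j(2 2 4; 0 0 0)² = 2/35, sgn +1
Racah Σ t=0..0: t=0:+1/36 = 1/36
⇒ 3j(2 2 4; -1 1 0)² = 8/315, sgn +1
4πI² = N·(3j₀)²·(3jₘ)² = 16/49
I = +1·√(0.326531/4π) = 0.16119702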